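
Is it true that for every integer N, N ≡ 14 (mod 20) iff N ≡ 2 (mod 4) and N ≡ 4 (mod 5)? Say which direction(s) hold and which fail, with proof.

(→) Suppose N ≡ 14 (mod 20); write N = 20j + 14. Since 4 ∣ 20, reducing mod 4 gives N ≡ 14 ≡ 2 (mod 4); since 5 ∣ 20, reducing mod 5 gives N ≡ 14 ≡ 4 (mod 5).

(←) Conversely, if N ≡ 2 (mod 4) and N ≡ 4 (mod 5), then by the Chinese remainder theorem N ≡ 14 (mod 20). This is exactly N ≡ 14 (mod 20).

Both implications hold.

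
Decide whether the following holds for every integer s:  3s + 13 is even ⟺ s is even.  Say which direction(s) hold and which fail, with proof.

Forward direction. This fails: s = 7 gives 3s + 13 = 34, which is even, but 7 is odd, not even.

Converse. This also fails: s = 4 is even, but 3s + 13 = 25 is odd, not even.

Both directions fail.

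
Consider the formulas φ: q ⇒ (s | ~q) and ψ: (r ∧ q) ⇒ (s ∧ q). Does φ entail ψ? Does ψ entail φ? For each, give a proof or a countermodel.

(⇒) holds; (⇐) fails.

Forward direction. Assume the antecedent. If q is true, the antecedent forces (q = T, r = F, s = T) or (q = T, r = T, s = T), and (r ∧ q) ⇒ (s ∧ q) holds there. If q is false, (r ∧ q) ⇒ (s ∧ q) reduces to true regardless of the other variables. Either way (r ∧ q) ⇒ (s ∧ q) holds.

Converse. This fails. Under q = T, r = F, s = F, the left side is false but the right side is true.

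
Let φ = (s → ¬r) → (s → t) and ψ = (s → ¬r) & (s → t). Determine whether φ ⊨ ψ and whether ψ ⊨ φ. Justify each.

(⇒) This fails. Under s = T, r = T, t = F, the left side is true but the right side is false.

(⇐) Assume the antecedent. If s is true, the antecedent forces (s = T, r = F, t = T), and (s → ¬r) → (s → t) holds there. If s is false, (s → ¬r) → (s → t) reduces to true regardless of the other variables. Either way (s → ¬r) → (s → t) holds.

Only the reverse direction holds.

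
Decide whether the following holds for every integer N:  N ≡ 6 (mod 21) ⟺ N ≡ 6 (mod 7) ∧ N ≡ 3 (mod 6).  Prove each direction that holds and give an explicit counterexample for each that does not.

The forward direction fails; the converse holds.

(⟸) If N ≡ 6 (mod 7) and N ≡ 3 (mod 6), then by the Chinese remainder theorem N ≡ 27 (mod 42). Since 27 ≡ 6 (mod 21) and 21 ∣ 42, we get N ≡ 6 (mod 21).

(⟹) This fails: N = 6 gives 6 ≡ 6 (mod 21) but 6 ≡ 0 (mod 6), so the conjunction on the right does not hold.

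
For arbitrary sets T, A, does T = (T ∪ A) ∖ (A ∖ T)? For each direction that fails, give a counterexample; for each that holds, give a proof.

Both inclusions hold; the sets are equal.

(⟹) Let x ∈ T. Then either x ∈ T and x ∉ A; or x ∈ T ∩ A. In each case x ∈ (T ∪ A) ∖ (A ∖ T), so T ⊆ (T ∪ A) ∖ (A ∖ T).

(⟸) Let x ∈ (T ∪ A) ∖ (A ∖ T). Then either x ∈ T and x ∉ A; or x ∈ T ∩ A. In each case x ∈ T, so (T ∪ A) ∖ (A ∖ T) ⊆ T.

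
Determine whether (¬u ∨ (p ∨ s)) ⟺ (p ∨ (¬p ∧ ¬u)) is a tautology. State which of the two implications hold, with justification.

[⇒] This fails. Under u = T, s = T, p = F, the left side is true but the right side is false.

[⇐] Assume the antecedent. If u is true, the antecedent forces (u = T, s = F, p = T) or (u = T, s = T, p = T), and ¬u ∨ (p ∨ s) holds there. If u is false, ¬u ∨ (p ∨ s) reduces to true regardless of the other variables. Either way ¬u ∨ (p ∨ s) holds.

Not equivalent: only (⇐) holds.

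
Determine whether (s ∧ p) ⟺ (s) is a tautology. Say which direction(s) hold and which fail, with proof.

Not equivalent: only (⇒) holds.

Forward direction. Assume the antecedent. If p is true, the antecedent forces (p = T, s = T), and s holds there. If p is false, the antecedent cannot hold. Either way s holds.

Converse. This fails. Under p = F, s = T, the left side is false but the right side is true.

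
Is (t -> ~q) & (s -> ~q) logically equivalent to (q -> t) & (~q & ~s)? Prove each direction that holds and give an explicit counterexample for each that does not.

Only the converse holds.

(→) This fails. Under q = T, t = F, s = F, the left side is true but the right side is false.

(←) Assume the antecedent. If q is true, the antecedent cannot hold. If q is false, (t -> ~q) & (s -> ~q) reduces to true regardless of the other variables. Either way (t -> ~q) & (s -> ~q) holds.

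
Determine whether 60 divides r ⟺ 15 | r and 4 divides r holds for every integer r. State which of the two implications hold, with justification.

Both implications hold.

Forward direction. If 60 ∣ r, write r = 60q. Since 60 = 4·15, r = 15·(4q), so 15 ∣ r; and since 60 = 15·4, r = 4·(15q), so 4 ∣ r.

Converse. Suppose 15 ∣ r and 4 ∣ r. Any common multiple of 15 and 4 is a multiple of their lcm; here gcd(15, 4) = 1, so lcm(15, 4) = 15·4 = 60, so 60 ∣ r.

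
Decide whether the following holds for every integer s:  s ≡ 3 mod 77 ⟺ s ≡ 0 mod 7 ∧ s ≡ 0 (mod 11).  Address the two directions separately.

Neither implication holds.

[⇒] This fails: s = 3 gives 3 ≡ 3 (mod 77) but 3 ≡ 3 (mod 7), so the conjunction on the right does not hold.

[⇐] This fails: s = 0 satisfies both congruences on the right (0 ≡ 0 mod 7 and 0 ≡ 0 mod 11) yet 0 ≡ 0 (mod 77), not 3.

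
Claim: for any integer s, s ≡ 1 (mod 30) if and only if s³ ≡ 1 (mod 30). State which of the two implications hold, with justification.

Forward direction. Suppose s ≡ 1 (mod 30). Write s = 30j + 1. Then (30j + 1)³ = 27000j³ + 2700j² + 90j + 1 = 30(900j³ + 90j² + 3j) + 1, so s³ ≡ 1 (mod 30).

Converse. Suppose s³ ≡ 1 (mod 30). The only residue r in {0, …, 29} with r³ ≡ 1 (mod 30) is r = 1, so s ≡ 1 (mod 30).

The biconditional holds.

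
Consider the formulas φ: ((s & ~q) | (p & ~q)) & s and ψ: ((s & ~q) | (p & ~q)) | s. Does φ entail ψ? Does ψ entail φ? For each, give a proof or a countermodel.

Forward direction. Assume the antecedent. If q is true, the antecedent cannot hold. If q is false, the antecedent forces (q = F, p = F, s = T) or (q = F, p = T, s = T), and ((s & ~q) | (p & ~q)) | s holds there. Either way ((s & ~q) | (p & ~q)) | s holds.

Converse. This fails. Under q = F, p = T, s = F, the left side is false but the right side is true.

Not equivalent: only (⇒) holds.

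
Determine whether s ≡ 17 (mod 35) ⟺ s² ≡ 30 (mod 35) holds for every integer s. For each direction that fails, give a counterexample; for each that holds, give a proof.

(⇒) fails and (⇐) fails.

(→) This fails: take s = 17. Then 17 ≡ 17 (mod 35), but 17² = 289 ≡ 9 (mod 35), not 30.

(←) This fails: take s = 10. Then 10² = 100 ≡ 30 (mod 35), yet 10 ≡ 10 (mod 35), not 17.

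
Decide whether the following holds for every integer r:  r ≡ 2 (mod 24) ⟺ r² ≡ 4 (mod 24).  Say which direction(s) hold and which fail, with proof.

(⟸) This fails: take r = 10. Then 10² = 100 ≡ 4 (mod 24), yet 10 ≡ 10 (mod 24), not 2.

(⟹) Suppose r ≡ 2 (mod 24). Write r = 24j + 2. Then (24j + 2)² = 576j² + 96j + 4 = 24(24j² + 4j) + 4, so r² ≡ 4 (mod 24).

The forward direction holds; the converse fails.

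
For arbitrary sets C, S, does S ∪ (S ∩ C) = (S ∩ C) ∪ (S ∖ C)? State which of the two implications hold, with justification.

(⟹) Let x ∈ S ∪ (S ∩ C). Then either x ∈ S and x ∉ C; or x ∈ C ∩ S. In each case x ∈ (S ∩ C) ∪ (S ∖ C), so S ∪ (S ∩ C) ⊆ (S ∩ C) ∪ (S ∖ C).

(⟸) Let x ∈ (S ∩ C) ∪ (S ∖ C). Then either x ∈ S and x ∉ C; or x ∈ C ∩ S. In each case x ∈ S ∪ (S ∩ C), so (S ∩ C) ∪ (S ∖ C) ⊆ S ∪ (S ∩ C).

Both inclusions hold.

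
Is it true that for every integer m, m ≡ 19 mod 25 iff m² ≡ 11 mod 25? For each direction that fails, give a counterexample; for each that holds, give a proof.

Not equivalent: only (⇒) holds.

(⟹) Suppose m ≡ 19 mod 25. Write m = 25j + 19. Then (25j + 19)² = 625j² + 950j + 361 = 25(25j² + 38j + 14) + 11, so m² ≡ 11 (mod 25).

(⟸) This fails: take m = 6. Then 6² = 36 ≡ 11 (mod 25), yet 6 ≡ 6 (mod 25), not 19.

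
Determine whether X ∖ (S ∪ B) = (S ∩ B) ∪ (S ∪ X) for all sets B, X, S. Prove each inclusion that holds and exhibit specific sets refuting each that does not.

Only the forward inclusion holds.

Reverse inclusion. This inclusion fails. Take B = {1}, X = {1}, S = ∅; then 1 ∈ (S ∩ B) ∪ (S ∪ X) but 1 ∉ X ∖ (S ∪ B).

Forward inclusion. Let x ∈ X ∖ (S ∪ B). Then x ∈ X and x ∉ B, S, from which x ∈ (S ∩ B) ∪ (S ∪ X).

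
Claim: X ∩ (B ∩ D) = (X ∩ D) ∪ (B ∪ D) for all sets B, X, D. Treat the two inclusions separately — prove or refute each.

Only the forward inclusion holds.

Reverse inclusion. This inclusion fails. Take B = {1}, X = ∅, D = ∅; then 1 ∈ (X ∩ D) ∪ (B ∪ D) but 1 ∉ X ∩ (B ∩ D).

Forward inclusion. Let x ∈ X ∩ (B ∩ D). Then x ∈ B ∩ X ∩ D, from which x ∈ (X ∩ D) ∪ (B ∪ D).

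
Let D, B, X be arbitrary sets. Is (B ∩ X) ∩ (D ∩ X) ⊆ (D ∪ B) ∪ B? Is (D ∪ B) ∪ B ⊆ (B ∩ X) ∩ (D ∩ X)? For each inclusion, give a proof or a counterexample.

(⊆) holds; (⊇) fails.

(⟹) Let x ∈ (B ∩ X) ∩ (D ∩ X). Then x ∈ D ∩ B ∩ X, from which x ∈ (D ∪ B) ∪ B.

(⟸) This inclusion fails. Take D = {1}, B = ∅, X = ∅; then 1 ∈ (D ∪ B) ∪ B but 1 ∉ (B ∩ X) ∩ (D ∩ X).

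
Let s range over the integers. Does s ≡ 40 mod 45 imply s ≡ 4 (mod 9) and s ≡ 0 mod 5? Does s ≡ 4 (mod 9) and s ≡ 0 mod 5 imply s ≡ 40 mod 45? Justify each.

Both directions hold.

Forward direction. Suppose s ≡ 40 (mod 45); write s = 45j + 40. Since 9 ∣ 45, reducing mod 9 gives s ≡ 40 ≡ 4 (mod 9); since 5 ∣ 45, reducing mod 5 gives s ≡ 40 ≡ 0 (mod 5).

Converse. If s ≡ 4 (mod 9) and s ≡ 0 (mod 5), then by the Chinese remainder theorem s ≡ 40 (mod 45). This is exactly s ≡ 40 (mod 45).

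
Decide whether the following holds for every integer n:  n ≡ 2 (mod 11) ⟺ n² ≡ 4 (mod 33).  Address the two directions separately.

Neither direction holds.

(⇒) This fails: take n = 24. Then 24 ≡ 2 (mod 11), but 24² = 576 ≡ 15 (mod 33), not 4.

(⇐) This fails: take n = 20. Then 20² = 400 ≡ 4 (mod 33), yet 20 ≡ 9 (mod 11), not 2.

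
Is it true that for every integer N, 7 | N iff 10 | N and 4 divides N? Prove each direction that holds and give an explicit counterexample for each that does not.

Forward direction. This fails: take N = 7. Certainly 7 ∣ 7, but 10 ∤ 7.

Converse. This fails: take N = 20. Both 10 ∣ 20 and 4 ∣ 20, yet 20 is not a multiple of 7 (since 20 = 2·7 + 6), so 7 ∤ 20.

Both directions fail.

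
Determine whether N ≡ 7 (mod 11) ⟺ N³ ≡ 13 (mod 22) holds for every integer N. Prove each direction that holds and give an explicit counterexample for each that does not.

Forward direction. This fails: take N = 18. Then 18 ≡ 7 (mod 11), but 18³ = 5832 ≡ 2 (mod 22), not 13.

Converse. The residues r modulo 22 with r³ ≡ 13 (mod 22) are exactly {7}, and each is ≡ 7 (mod 11).

Not equivalent: only (⇐) holds.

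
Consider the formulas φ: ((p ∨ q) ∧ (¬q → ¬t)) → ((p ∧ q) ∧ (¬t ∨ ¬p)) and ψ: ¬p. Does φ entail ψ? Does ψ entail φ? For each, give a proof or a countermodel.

(→) This fails. Under p = T, t = T, q = F, the left side is true but the right side is false.

(←) This fails. Under p = F, t = F, q = T, the left side is false but the right side is true.

(⇒) fails and (⇐) fails.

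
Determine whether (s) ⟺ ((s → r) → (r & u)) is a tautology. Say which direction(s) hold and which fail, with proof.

(⇒) fails and (⇐) fails.

[⇒] This fails. Under s = T, u = F, r = T, the left side is true but the right side is false.

[⇐] This fails. Under s = F, u = T, r = T, the left side is false but the right side is true.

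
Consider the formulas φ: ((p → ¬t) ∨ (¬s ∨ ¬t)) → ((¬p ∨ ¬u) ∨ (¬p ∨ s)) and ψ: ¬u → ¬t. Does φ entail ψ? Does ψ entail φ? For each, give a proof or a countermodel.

Forward direction. This fails. Under u = F, t = T, s = F, p = F, the left side is true but the right side is false.

Converse. This fails. Under u = T, t = F, s = F, p = T, the left side is false but the right side is true.

Both directions fail.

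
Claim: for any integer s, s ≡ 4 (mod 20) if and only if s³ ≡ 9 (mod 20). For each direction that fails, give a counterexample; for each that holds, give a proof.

Both directions fail.

(⇒) This fails: take s = 4. Then 4 ≡ 4 (mod 20), but 4³ = 64 ≡ 4 (mod 20), not 9.

(⇐) This fails: take s = 9. Then 9³ = 729 ≡ 9 (mod 20), yet 9 ≡ 9 (mod 20), not 4.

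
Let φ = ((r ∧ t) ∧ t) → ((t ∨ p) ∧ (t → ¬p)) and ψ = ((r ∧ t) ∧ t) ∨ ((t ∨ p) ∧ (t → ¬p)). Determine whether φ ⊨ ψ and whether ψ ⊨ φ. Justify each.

(→) This fails. Under r = F, t = F, p = F, the left side is true but the right side is false.

(←) This fails. Under r = T, t = T, p = T, the left side is false but the right side is true.

Neither implication holds.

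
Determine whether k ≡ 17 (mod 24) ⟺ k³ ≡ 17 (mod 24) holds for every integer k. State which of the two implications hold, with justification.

Equivalent; both directions hold.

(⇒) Suppose k ≡ 17 (mod 24). Write k = 24j + 17. Then (24j + 17)³ = 13824j³ + 29376j² + 20808j + 4913 = 24(576j³ + 1224j² + 867j + 204) + 17, so k³ ≡ 17 (mod 24).

(⇐) Conversely, suppose k³ ≡ 17 (mod 24). The only residue r in {0, …, 23} with r³ ≡ 17 (mod 24) is r = 17, so k ≡ 17 (mod 24).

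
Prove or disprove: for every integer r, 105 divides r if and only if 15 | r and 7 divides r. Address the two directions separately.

Both implications hold.

Forward direction. If 105 ∣ r, write r = 105q. Since 105 = 7·15, r = 15·(7q), so 15 ∣ r; and since 105 = 15·7, r = 7·(15q), so 7 ∣ r.

Converse. Suppose 15 ∣ r and 7 ∣ r. Any common multiple of 15 and 7 is a multiple of their lcm; here gcd(15, 7) = 1, so lcm(15, 7) = 15·7 = 105, so 105 ∣ r.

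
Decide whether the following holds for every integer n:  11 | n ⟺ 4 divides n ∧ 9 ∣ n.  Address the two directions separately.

(⟹) This fails: take n = 11. Certainly 11 ∣ 11, but 4 ∤ 11.

(⟸) This fails: take n = 36. Both 4 ∣ 36 and 9 ∣ 36, yet 36 is not a multiple of 11 (since 36 = 3·11 + 3), so 11 ∤ 36.

Neither implication holds.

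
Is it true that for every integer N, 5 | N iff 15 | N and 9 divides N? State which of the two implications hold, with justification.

(→) This fails: take N = 5. Certainly 5 ∣ 5, but 15 ∤ 5.

(←) Suppose 15 ∣ N and 9 ∣ N. Any common multiple of 15 and 9 is a multiple of their lcm; here lcm(15, 9) = 15·9/gcd(15, 9) = 135/3 = 45, so 45 ∣ N. Since 5 ∣ 45, it follows that 5 ∣ N.

Only the converse holds.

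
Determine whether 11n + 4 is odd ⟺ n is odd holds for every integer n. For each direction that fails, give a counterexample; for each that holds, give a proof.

[⇐] Suppose n is odd; write n = 2j + 1. Then 11n + 4 = 11·(2j + 1) + 4 = 2·11j + 15, which is odd.

[⇒] Suppose 11n + 4 is odd. Since 11 is odd, 11n and n have the same parity, so 11n + 4 ≡ n + 4 (mod 2). As 4 is even, 11n + 4 is odd exactly when n is odd. Thus n is odd.

The biconditional holds.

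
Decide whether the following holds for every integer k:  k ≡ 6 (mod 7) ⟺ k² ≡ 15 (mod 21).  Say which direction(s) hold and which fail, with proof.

[⇒] This fails: take k = 13. Then 13 ≡ 6 (mod 7), but 13² = 169 ≡ 1 (mod 21), not 15.

[⇐] This fails: take k = 15. Then 15² = 225 ≡ 15 (mod 21), yet 15 ≡ 1 (mod 7), not 6.

Both directions fail.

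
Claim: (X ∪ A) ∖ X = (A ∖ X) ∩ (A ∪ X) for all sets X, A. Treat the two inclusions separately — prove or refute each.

(⊆) Let x ∈ (X ∪ A) ∖ X. Then x ∈ A and x ∉ X, from which x ∈ (A ∖ X) ∩ (A ∪ X).

(⊇) Let x ∈ (A ∖ X) ∩ (A ∪ X). Then x ∈ A and x ∉ X, from which x ∈ (X ∪ A) ∖ X.

Both inclusions hold.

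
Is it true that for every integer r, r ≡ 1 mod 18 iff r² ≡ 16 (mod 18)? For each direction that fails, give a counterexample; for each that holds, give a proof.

[⇒] This fails: take r = 1. Then 1 ≡ 1 (mod 18), but 1² = 1 ≡ 1 (mod 18), not 16.

[⇐] This fails: take r = 4. Then 4² = 16 ≡ 16 (mod 18), yet 4 ≡ 4 (mod 18), not 1.

Both directions fail.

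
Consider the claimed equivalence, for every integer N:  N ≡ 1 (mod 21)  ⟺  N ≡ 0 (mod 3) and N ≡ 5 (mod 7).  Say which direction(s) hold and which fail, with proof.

Neither direction holds.

Forward direction. This fails: N = 1 gives 1 ≡ 1 (mod 21) but 1 ≡ 1 (mod 3), so the conjunction on the right does not hold.

Converse. This fails: N = 12 satisfies both congruences on the right (12 ≡ 0 mod 3 and 12 ≡ 5 mod 7) yet 12 ≡ 12 (mod 21), not 1.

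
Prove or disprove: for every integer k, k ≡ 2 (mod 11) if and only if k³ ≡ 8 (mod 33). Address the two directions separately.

(→) This fails: take k = 13. Then 13 ≡ 2 (mod 11), but 13³ = 2197 ≡ 19 (mod 33), not 8.

(←) Conversely, the residues r modulo 33 with r³ ≡ 8 (mod 33) are exactly {2}, and each is ≡ 2 (mod 11).

Only the converse holds.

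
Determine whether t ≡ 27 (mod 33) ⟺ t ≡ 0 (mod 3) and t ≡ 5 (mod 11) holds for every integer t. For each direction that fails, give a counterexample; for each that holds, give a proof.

(←) If t ≡ 0 (mod 3) and t ≡ 5 (mod 11), then by the Chinese remainder theorem t ≡ 27 (mod 33). This is exactly t ≡ 27 (mod 33).

(→) Suppose t ≡ 27 (mod 33); write t = 33j + 27. Since 3 ∣ 33, reducing mod 3 gives t ≡ 27 ≡ 0 (mod 3); since 11 ∣ 33, reducing mod 11 gives t ≡ 27 ≡ 5 (mod 11).

Both directions hold; the statement is true.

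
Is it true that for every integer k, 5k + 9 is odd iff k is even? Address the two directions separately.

[⇒] Suppose 5k + 9 is odd. Since 5 is odd, 5k and k have the same parity, so 5k + 9 ≡ k + 9 (mod 2). As 9 is odd, 5k + 9 is odd exactly when k is even. Thus k is even.

[⇐] Conversely, suppose k is even; write k = 2j. Then 5k + 9 = 5·(2j) + 9 = 2·5j + 9, which is odd.

Equivalent; both directions hold.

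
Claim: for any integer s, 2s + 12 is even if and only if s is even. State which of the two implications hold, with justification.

Not equivalent: only (⇐) holds.

(⇒) This fails: take s = 7. Then 2s + 12 = 26, which is even, yet s = 7 is odd, not even.

(⇐) Suppose s is even. Since 2 is even, 2s is even for every s, so 2s + 12 has the same parity as 12, which is even. Hence 2s + 12 is even.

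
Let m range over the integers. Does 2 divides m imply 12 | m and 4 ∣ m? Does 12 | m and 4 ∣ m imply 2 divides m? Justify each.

(→) This fails: take m = 2. Certainly 2 ∣ 2, but 12 ∤ 2.

(←) Suppose 12 ∣ m and 4 ∣ m. Any common multiple of 12 and 4 is a multiple of their lcm; here lcm(12, 4) = 12·4/gcd(12, 4) = 48/4 = 12, so 12 ∣ m. Since 2 ∣ 12, it follows that 2 ∣ m.

(⇒) fails; (⇐) holds.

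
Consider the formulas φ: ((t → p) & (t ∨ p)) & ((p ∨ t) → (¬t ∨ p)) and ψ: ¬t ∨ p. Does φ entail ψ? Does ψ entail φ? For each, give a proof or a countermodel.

(←) This fails. Under p = F, t = F, the left side is false but the right side is true.

(→) Assume the antecedent. If p is true, ¬t ∨ p reduces to true regardless of the other variables. If p is false, the antecedent cannot hold. Either way ¬t ∨ p holds.

(⇒) holds; (⇐) fails.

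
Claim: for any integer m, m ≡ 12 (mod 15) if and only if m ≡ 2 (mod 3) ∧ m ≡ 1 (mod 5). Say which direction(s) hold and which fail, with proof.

Both directions fail.

(⟹) This fails: m = 12 gives 12 ≡ 12 (mod 15) but 12 ≡ 0 (mod 3), so the conjunction on the right does not hold.

(⟸) This fails: m = 11 satisfies both congruences on the right (11 ≡ 2 mod 3 and 11 ≡ 1 mod 5) yet 11 ≡ 11 (mod 15), not 12.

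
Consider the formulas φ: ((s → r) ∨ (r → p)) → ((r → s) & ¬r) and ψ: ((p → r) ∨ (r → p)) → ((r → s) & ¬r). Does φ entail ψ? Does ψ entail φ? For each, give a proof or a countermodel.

(⇒) Assume the antecedent. If s is true, the antecedent forces (s = T, p = F, r = F) or (s = T, p = T, r = F), and the consequent holds there. If s is false, the antecedent forces (s = F, p = F, r = F) or (s = F, p = T, r = F), and the consequent holds there. Either way the consequent holds.

(⇐) Assume the antecedent. If s is true, the antecedent forces (s = T, p = F, r = F) or (s = T, p = T, r = F), and the consequent holds there. If s is false, the antecedent forces (s = F, p = F, r = F) or (s = F, p = T, r = F), and the consequent holds there. Either way the consequent holds.

Equivalent; both directions hold.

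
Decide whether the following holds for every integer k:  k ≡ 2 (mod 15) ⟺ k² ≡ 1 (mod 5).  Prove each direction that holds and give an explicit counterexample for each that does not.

Both directions fail.

[⇒] This fails: take k = 2. Then 2 ≡ 2 (mod 15), but 2² = 4 ≡ 4 (mod 5), not 1.

[⇐] This fails: take k = 1. Then 1² = 1 ≡ 1 (mod 5), yet 1 ≡ 1 (mod 15), not 2.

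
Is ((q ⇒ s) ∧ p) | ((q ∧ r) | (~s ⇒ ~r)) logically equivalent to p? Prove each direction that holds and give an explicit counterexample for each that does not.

[⇐] Assume the antecedent. If p is true, the consequent reduces to true regardless of the other variables. If p is false, the antecedent cannot hold. Either way the consequent holds.

[⇒] This fails. Under p = F, r = F, q = F, s = F, the left side is true but the right side is false.

The forward direction fails; the converse holds.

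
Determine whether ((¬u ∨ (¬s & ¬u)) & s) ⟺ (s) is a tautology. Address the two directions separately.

Only the forward direction holds.

(⟸) This fails. Under u = T, s = T, the left side is false but the right side is true.

(⟹) Assume the antecedent. If u is true, the antecedent cannot hold. If u is false, the antecedent forces (u = F, s = T), and s holds there. Either way s holds.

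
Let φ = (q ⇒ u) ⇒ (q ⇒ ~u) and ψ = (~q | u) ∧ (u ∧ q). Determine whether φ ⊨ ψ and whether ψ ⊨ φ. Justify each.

Forward direction. This fails. Under u = F, q = F, the left side is true but the right side is false.

Converse. This fails. Under u = T, q = T, the left side is false but the right side is true.

(⇒) fails and (⇐) fails.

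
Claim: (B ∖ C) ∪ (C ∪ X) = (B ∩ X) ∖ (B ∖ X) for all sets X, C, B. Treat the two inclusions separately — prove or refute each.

(⟸) Let x ∈ (B ∩ X) ∖ (B ∖ X). Then either x ∈ X ∩ B and x ∉ C; or x ∈ X ∩ C ∩ B. In each case x ∈ (B ∖ C) ∪ (C ∪ X), so (B ∩ X) ∖ (B ∖ X) ⊆ (B ∖ C) ∪ (C ∪ X).

(⟹) This inclusion fails. Take X = {1}, C = ∅, B = ∅; then 1 ∈ (B ∖ C) ∪ (C ∪ X) but 1 ∉ (B ∩ X) ∖ (B ∖ X).

The sets are not equal: only the reverse inclusion holds.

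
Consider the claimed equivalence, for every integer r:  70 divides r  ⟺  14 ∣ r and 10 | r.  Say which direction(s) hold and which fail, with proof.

(⇒) If 70 ∣ r, write r = 70q. Since 70 = 5·14, r = 14·(5q), so 14 ∣ r; and since 70 = 7·10, r = 10·(7q), so 10 ∣ r.

(⇐) Suppose 14 ∣ r and 10 ∣ r. Any common multiple of 14 and 10 is a multiple of their lcm; here lcm(14, 10) = 14·10/gcd(14, 10) = 140/2 = 70, so 70 ∣ r.

The biconditional holds.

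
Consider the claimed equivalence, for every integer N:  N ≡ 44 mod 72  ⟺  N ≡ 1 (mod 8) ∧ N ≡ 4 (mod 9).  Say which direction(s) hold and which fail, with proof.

(⇒) fails and (⇐) fails.

(⇒) This fails: N = 44 gives 44 ≡ 44 (mod 72) but 44 ≡ 4 (mod 8), so the conjunction on the right does not hold.

(⇐) This fails: N = 49 satisfies both congruences on the right (49 ≡ 1 mod 8 and 49 ≡ 4 mod 9) yet 49 ≡ 49 (mod 72), not 44.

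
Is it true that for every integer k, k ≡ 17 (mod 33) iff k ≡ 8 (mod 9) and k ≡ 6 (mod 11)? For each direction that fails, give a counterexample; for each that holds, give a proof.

[⇒] This fails: k = 50 gives 50 ≡ 17 (mod 33) but 50 ≡ 5 (mod 9), so the conjunction on the right does not hold.

[⇐] Conversely, if k ≡ 8 (mod 9) and k ≡ 6 (mod 11), then by the Chinese remainder theorem k ≡ 17 (mod 99). Since 17 ≡ 17 (mod 33) and 33 ∣ 99, we get k ≡ 17 (mod 33).

Only the converse holds.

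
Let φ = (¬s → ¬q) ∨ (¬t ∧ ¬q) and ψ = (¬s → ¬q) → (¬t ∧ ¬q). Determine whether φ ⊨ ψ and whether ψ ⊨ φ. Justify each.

(⇒) fails and (⇐) fails.

(→) This fails. Under s = F, t = T, q = F, the left side is true but the right side is false.

(←) This fails. Under s = F, t = F, q = T, the left side is false but the right side is true.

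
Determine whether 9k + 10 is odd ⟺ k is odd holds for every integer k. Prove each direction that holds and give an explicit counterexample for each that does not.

Forward direction. Suppose 9k + 10 is odd. Since 9 is odd, 9k and k have the same parity, so 9k + 10 ≡ k + 10 (mod 2). As 10 is even, 9k + 10 is odd exactly when k is odd. Thus k is odd.

Converse. Suppose k is odd; write k = 2j + 1. Then 9k + 10 = 9·(2j + 1) + 10 = 2·9j + 19, which is odd.

The biconditional holds.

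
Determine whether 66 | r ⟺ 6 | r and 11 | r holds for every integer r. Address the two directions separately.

Both directions hold.

(←) Suppose 6 ∣ r and 11 ∣ r. Any common multiple of 6 and 11 is a multiple of their lcm; here gcd(6, 11) = 1, so lcm(6, 11) = 6·11 = 66, so 66 ∣ r.

(→) If 66 ∣ r, write r = 66q. Since 66 = 11·6, r = 6·(11q), so 6 ∣ r; and since 66 = 6·11, r = 11·(6q), so 11 ∣ r.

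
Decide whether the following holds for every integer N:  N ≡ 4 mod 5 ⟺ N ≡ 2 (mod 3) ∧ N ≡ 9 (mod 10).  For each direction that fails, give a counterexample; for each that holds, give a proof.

(→) This fails: N = 4 gives 4 ≡ 4 (mod 5) but 4 ≡ 1 (mod 3), so the conjunction on the right does not hold.

(←) Conversely, if N ≡ 2 (mod 3) and N ≡ 9 (mod 10), then by the Chinese remainder theorem N ≡ 29 (mod 30). Since 29 ≡ 4 (mod 5) and 5 ∣ 30, we get N ≡ 4 (mod 5).

Not equivalent: only (⇐) holds.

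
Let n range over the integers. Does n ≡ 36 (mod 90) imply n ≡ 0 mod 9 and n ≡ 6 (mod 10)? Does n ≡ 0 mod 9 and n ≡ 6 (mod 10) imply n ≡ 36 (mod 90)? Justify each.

(⟹) Suppose n ≡ 36 (mod 90); write n = 90j + 36. Since 9 ∣ 90, reducing mod 9 gives n ≡ 36 ≡ 0 (mod 9); since 10 ∣ 90, reducing mod 10 gives n ≡ 36 ≡ 6 (mod 10).

(⟸) Conversely, if n ≡ 0 (mod 9) and n ≡ 6 (mod 10), then by the Chinese remainder theorem n ≡ 36 (mod 90). This is exactly n ≡ 36 (mod 90).

Both directions hold; the statement is true.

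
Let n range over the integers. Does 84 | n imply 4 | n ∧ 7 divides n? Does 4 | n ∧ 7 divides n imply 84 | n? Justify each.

(⇒) holds; (⇐) fails.

(⇒) If 84 ∣ n, write n = 84q. Since 84 = 21·4, n = 4·(21q), so 4 ∣ n; and since 84 = 12·7, n = 7·(12q), so 7 ∣ n.

(⇐) This fails: take n = 28. Both 4 ∣ 28 and 7 ∣ 28, yet 28 is not a multiple of 84 (since 28 = 0·84 + 28), so 84 ∤ 28.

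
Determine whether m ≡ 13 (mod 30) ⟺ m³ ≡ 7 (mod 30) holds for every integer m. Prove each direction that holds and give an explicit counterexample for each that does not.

Equivalent; both directions hold.

(⟹) Suppose m ≡ 13 (mod 30). Write m = 30j + 13. Then (30j + 13)³ = 27000j³ + 35100j² + 15210j + 2197 = 30(900j³ + 1170j² + 507j + 73) + 7, so m³ ≡ 7 (mod 30).

(⟸) Conversely, suppose m³ ≡ 7 (mod 30). The only residue r in {0, …, 29} with r³ ≡ 7 (mod 30) is r = 13, so m ≡ 13 (mod 30).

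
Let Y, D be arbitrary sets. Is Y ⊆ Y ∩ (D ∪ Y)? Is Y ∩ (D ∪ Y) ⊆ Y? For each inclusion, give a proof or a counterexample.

The two sets are equal.

(⊆) Let x ∈ Y. Then either x ∈ Y and x ∉ D; or x ∈ Y ∩ D. In each case x ∈ Y ∩ (D ∪ Y), so Y ⊆ Y ∩ (D ∪ Y).

(⊇) Let x ∈ Y ∩ (D ∪ Y). Then either x ∈ Y and x ∉ D; or x ∈ Y ∩ D. In each case x ∈ Y, so Y ∩ (D ∪ Y) ⊆ Y.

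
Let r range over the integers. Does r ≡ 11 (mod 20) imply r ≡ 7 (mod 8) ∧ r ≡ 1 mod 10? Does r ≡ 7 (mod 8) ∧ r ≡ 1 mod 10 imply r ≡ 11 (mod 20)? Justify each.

Only the reverse direction holds.

Forward direction. This fails: r = 11 gives 11 ≡ 11 (mod 20) but 11 ≡ 3 (mod 8), so the conjunction on the right does not hold.

Converse. If r ≡ 7 (mod 8) and r ≡ 1 (mod 10), then by the Chinese remainder theorem r ≡ 31 (mod 40). Since 31 ≡ 11 (mod 20) and 20 ∣ 40, we get r ≡ 11 (mod 20).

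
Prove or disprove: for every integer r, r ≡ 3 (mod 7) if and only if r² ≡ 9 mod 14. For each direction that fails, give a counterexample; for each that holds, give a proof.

(⇒) fails and (⇐) fails.

(⇒) This fails: take r = 10. Then 10 ≡ 3 (mod 7), but 10² = 100 ≡ 2 (mod 14), not 9.

(⇐) This fails: take r = 11. Then 11² = 121 ≡ 9 (mod 14), yet 11 ≡ 4 (mod 7), not 3.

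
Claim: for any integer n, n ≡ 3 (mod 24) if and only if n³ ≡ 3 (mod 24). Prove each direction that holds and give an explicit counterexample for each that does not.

Forward direction. Suppose n ≡ 3 (mod 24). Write n = 24j + 3. Then (24j + 3)³ = 13824j³ + 5184j² + 648j + 27 = 24(576j³ + 216j² + 27j + 1) + 3, so n³ ≡ 3 (mod 24).

Converse. Suppose n³ ≡ 3 (mod 24). The only residue r in {0, …, 23} with r³ ≡ 3 (mod 24) is r = 3, so n ≡ 3 (mod 24).

Equivalent; both directions hold.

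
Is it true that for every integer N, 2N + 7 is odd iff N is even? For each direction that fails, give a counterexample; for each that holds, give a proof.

Forward direction. This fails: take N = 7. Then 2N + 7 = 21, which is odd, yet N = 7 is odd, not even.

Converse. Suppose N is even. Since 2 is even, 2N is even for every N, so 2N + 7 has the same parity as 7, which is odd. Hence 2N + 7 is odd.

Only the converse holds.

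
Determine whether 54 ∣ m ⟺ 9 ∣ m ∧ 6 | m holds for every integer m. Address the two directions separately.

Not equivalent: only (⇒) holds.

[⇒] If 54 ∣ m, write m = 54q. Since 54 = 6·9, m = 9·(6q), so 9 ∣ m; and since 54 = 9·6, m = 6·(9q), so 6 ∣ m.

[⇐] This fails: take m = 18. Both 9 ∣ 18 and 6 ∣ 18, yet 18 is not a multiple of 54 (since 18 = 0·54 + 18), so 54 ∤ 18.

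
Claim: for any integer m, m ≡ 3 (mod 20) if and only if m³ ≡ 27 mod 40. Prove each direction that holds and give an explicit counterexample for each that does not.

(⇒) fails; (⇐) holds.

(⇒) This fails: take m = 23. Then 23 ≡ 3 (mod 20), but 23³ = 12167 ≡ 7 (mod 40), not 27.

(⇐) Conversely, the residues r modulo 40 with r³ ≡ 27 (mod 40) are exactly {3}, and each is ≡ 3 (mod 20).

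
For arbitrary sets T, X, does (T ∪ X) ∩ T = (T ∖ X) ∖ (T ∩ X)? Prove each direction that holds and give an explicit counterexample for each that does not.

(⊆) fails; (⊇) holds.

(⟹) This inclusion fails. Take T = {1}, X = {1}; then 1 ∈ (T ∪ X) ∩ T but 1 ∉ (T ∖ X) ∖ (T ∩ X).

(⟸) Let x ∈ (T ∖ X) ∖ (T ∩ X). Then x ∈ T and x ∉ X, from which x ∈ (T ∪ X) ∩ T.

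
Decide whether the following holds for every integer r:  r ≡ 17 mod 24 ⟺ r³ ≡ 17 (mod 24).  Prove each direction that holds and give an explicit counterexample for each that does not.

Equivalent; both directions hold.

(⟹) Suppose r ≡ 17 mod 24. Write r = 24j + 17. Then (24j + 17)³ = 13824j³ + 29376j² + 20808j + 4913 = 24(576j³ + 1224j² + 867j + 204) + 17, so r³ ≡ 17 (mod 24).

(⟸) Conversely, suppose r³ ≡ 17 (mod 24). The only residue r in {0, …, 23} with r³ ≡ 17 (mod 24) is r = 17, so r ≡ 17 (mod 24).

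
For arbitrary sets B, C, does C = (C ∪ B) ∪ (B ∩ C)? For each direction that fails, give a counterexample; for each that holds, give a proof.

(⊆) holds; (⊇) fails.

Forward inclusion. Let x ∈ C. Then either x ∈ C and x ∉ B; or x ∈ B ∩ C. In each case x ∈ (C ∪ B) ∪ (B ∩ C), so C ⊆ (C ∪ B) ∪ (B ∩ C).

Reverse inclusion. This inclusion fails. Take B = {1}, C = ∅; then 1 ∈ (C ∪ B) ∪ (B ∩ C) but 1 ∉ C.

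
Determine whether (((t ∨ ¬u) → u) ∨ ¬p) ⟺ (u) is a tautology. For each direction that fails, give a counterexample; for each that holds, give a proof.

(⇒) This fails. Under p = F, u = F, t = F, the left side is true but the right side is false.

(⇐) Assume the antecedent. If p is true, the antecedent forces (p = T, u = T, t = F) or (p = T, u = T, t = T), and ((t ∨ ¬u) → u) ∨ ¬p holds there. If p is false, ((t ∨ ¬u) → u) ∨ ¬p reduces to true regardless of the other variables. Either way ((t ∨ ¬u) → u) ∨ ¬p holds.

Not equivalent: only (⇐) holds.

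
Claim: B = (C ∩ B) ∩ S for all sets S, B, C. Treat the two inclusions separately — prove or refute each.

(⟹) This inclusion fails. Take S = ∅, B = {1}, C = ∅; then 1 ∈ B but 1 ∉ (C ∩ B) ∩ S.

(⟸) Let x ∈ (C ∩ B) ∩ S. Then x ∈ S ∩ B ∩ C, from which x ∈ B.

Only the reverse inclusion holds.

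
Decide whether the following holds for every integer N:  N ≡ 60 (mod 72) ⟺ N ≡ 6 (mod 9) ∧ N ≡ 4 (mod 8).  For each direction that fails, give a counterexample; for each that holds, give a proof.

(⟹) Suppose N ≡ 60 (mod 72); write N = 72j + 60. Since 9 ∣ 72, reducing mod 9 gives N ≡ 60 ≡ 6 (mod 9); since 8 ∣ 72, reducing mod 8 gives N ≡ 60 ≡ 4 (mod 8).

(⟸) Conversely, if N ≡ 6 (mod 9) and N ≡ 4 (mod 8), then by the Chinese remainder theorem N ≡ 60 (mod 72). This is exactly N ≡ 60 (mod 72).

The biconditional holds.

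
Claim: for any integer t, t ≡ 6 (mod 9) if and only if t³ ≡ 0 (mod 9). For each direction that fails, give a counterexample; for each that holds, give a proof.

Forward direction. Suppose t ≡ 6 (mod 9). Write t = 9j + 6. Then (9j + 6)³ = 729j³ + 1458j² + 972j + 216 = 9(81j³ + 162j² + 108j + 24) + 0, so t³ ≡ 0 (mod 9).

Converse. This fails: take t = 0. Then 0³ = 0 ≡ 0 (mod 9), yet 0 ≡ 0 (mod 9), not 6.

The forward direction holds; the converse fails.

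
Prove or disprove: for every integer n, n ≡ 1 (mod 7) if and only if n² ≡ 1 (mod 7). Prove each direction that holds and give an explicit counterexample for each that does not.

[⇐] This fails: take n = 6. Then 6² = 36 ≡ 1 (mod 7), yet 6 ≡ 6 (mod 7), not 1.

[⇒] Suppose n ≡ 1 (mod 7). Write n = 7j + 1. Then (7j + 1)² = 49j² + 14j + 1 = 7(7j² + 2j) + 1, so n² ≡ 1 (mod 7).

(⇒) holds; (⇐) fails.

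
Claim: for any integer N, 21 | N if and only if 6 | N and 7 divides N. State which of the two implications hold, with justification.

Only the converse holds.

Forward direction. This fails: take N = 21. Certainly 21 ∣ 21, but 6 ∤ 21.

Converse. Suppose 6 ∣ N and 7 ∣ N. Any common multiple of 6 and 7 is a multiple of their lcm; here gcd(6, 7) = 1, so lcm(6, 7) = 6·7 = 42, so 42 ∣ N. Since 21 ∣ 42, it follows that 21 ∣ N.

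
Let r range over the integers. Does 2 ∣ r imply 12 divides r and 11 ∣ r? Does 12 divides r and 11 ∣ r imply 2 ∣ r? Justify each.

The forward direction fails; the converse holds.

(⟹) This fails: take r = 2. Certainly 2 ∣ 2, but 12 ∤ 2.

(⟸) Suppose 12 ∣ r and 11 ∣ r. Any common multiple of 12 and 11 is a multiple of their lcm; here gcd(12, 11) = 1, so lcm(12, 11) = 12·11 = 132, so 132 ∣ r. Since 2 ∣ 132, it follows that 2 ∣ r.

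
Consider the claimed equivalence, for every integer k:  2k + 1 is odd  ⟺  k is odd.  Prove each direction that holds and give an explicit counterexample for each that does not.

(⇒) fails; (⇐) holds.

[⇐] Suppose k is odd. Since 2 is even, 2k is even for every k, so 2k + 1 has the same parity as 1, which is odd. Hence 2k + 1 is odd.

[⇒] This fails: take k = 2. Then 2k + 1 = 5, which is odd, yet k = 2 is even, not odd.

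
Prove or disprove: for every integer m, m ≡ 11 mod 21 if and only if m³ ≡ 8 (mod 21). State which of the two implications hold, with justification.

The forward direction holds; the converse fails.

Forward direction. Suppose m ≡ 11 mod 21. Write m = 21j + 11. Then (21j + 11)³ = 9261j³ + 14553j² + 7623j + 1331 = 21(441j³ + 693j² + 363j + 63) + 8, so m³ ≡ 8 (mod 21).

Converse. This fails: take m = 2. Then 2³ = 8 ≡ 8 (mod 21), yet 2 ≡ 2 (mod 21), not 11.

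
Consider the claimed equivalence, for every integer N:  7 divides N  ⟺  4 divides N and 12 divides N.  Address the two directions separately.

[⇒] This fails: take N = 7. Certainly 7 ∣ 7, but 4 ∤ 7.

[⇐] This fails: take N = 12. Both 4 ∣ 12 and 12 ∣ 12, yet 12 is not a multiple of 7 (since 12 = 1·7 + 5), so 7 ∤ 12.

Both directions fail.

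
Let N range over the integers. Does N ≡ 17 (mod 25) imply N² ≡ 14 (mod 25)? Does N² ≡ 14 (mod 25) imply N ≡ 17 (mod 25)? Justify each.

(←) This fails: take N = 8. Then 8² = 64 ≡ 14 (mod 25), yet 8 ≡ 8 (mod 25), not 17.

(→) Suppose N ≡ 17 (mod 25). Write N = 25j + 17. Then (25j + 17)² = 625j² + 850j + 289 = 25(25j² + 34j + 11) + 14, so N² ≡ 14 (mod 25).

The forward direction holds; the converse fails.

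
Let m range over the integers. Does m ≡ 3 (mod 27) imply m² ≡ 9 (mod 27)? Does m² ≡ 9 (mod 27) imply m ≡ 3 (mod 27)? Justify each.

[⇒] Suppose m ≡ 3 (mod 27). Write m = 27j + 3. Then (27j + 3)² = 729j² + 162j + 9 = 27(27j² + 6j) + 9, so m² ≡ 9 (mod 27).

[⇐] This fails: take m = 6. Then 6² = 36 ≡ 9 (mod 27), yet 6 ≡ 6 (mod 27), not 3.

The forward direction holds; the converse fails.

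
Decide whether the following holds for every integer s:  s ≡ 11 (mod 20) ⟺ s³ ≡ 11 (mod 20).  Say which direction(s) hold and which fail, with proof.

Both directions hold.

(⟸) Suppose s³ ≡ 11 (mod 20). The only residue r in {0, …, 19} with r³ ≡ 11 (mod 20) is r = 11, so s ≡ 11 (mod 20).

(⟹) Suppose s ≡ 11 (mod 20). Write s = 20j + 11. Then (20j + 11)³ = 8000j³ + 13200j² + 7260j + 1331 = 20(400j³ + 660j² + 363j + 66) + 11, so s³ ≡ 11 (mod 20).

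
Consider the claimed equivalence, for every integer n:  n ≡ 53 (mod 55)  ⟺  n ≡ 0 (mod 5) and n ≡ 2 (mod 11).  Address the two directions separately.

(⇒) This fails: n = 53 gives 53 ≡ 53 (mod 55) but 53 ≡ 3 (mod 5), so the conjunction on the right does not hold.

(⇐) This fails: n = 35 satisfies both congruences on the right (35 ≡ 0 mod 5 and 35 ≡ 2 mod 11) yet 35 ≡ 35 (mod 55), not 53.

Neither direction holds.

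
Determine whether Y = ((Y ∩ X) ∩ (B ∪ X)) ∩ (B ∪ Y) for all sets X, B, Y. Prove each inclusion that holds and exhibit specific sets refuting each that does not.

Reverse inclusion. Let x ∈ ((Y ∩ X) ∩ (B ∪ X)) ∩ (B ∪ Y). Then either x ∈ X ∩ Y and x ∉ B; or x ∈ X ∩ B ∩ Y. In each case x ∈ Y, so ((Y ∩ X) ∩ (B ∪ X)) ∩ (B ∪ Y) ⊆ Y.

Forward inclusion. This inclusion fails. Take X = ∅, B = ∅, Y = {1}; then 1 ∈ Y but 1 ∉ ((Y ∩ X) ∩ (B ∪ X)) ∩ (B ∪ Y).

(⊆) fails; (⊇) holds.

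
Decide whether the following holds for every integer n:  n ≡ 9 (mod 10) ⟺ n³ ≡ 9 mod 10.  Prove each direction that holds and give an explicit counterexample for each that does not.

(⟹) Suppose n ≡ 9 (mod 10). Write n = 10j + 9. Then (10j + 9)³ = 1000j³ + 2700j² + 2430j + 729 = 10(100j³ + 270j² + 243j + 72) + 9, so n³ ≡ 9 (mod 10).

(⟸) Conversely, suppose n³ ≡ 9 (mod 10). The only residue r in {0, …, 9} with r³ ≡ 9 (mod 10) is r = 9, so n ≡ 9 (mod 10).

Both directions hold; the statement is true.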